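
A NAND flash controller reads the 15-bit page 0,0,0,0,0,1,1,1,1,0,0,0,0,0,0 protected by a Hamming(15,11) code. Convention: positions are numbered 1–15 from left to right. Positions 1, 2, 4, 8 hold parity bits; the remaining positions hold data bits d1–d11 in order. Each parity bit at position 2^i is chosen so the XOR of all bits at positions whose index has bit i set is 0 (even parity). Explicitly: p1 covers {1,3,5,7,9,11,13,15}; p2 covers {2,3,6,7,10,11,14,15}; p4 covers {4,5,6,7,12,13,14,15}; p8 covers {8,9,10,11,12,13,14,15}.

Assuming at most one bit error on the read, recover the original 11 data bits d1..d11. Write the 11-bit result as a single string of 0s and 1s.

s1 (pos 1,3,5,7,9,11,13,15): 0⊕0⊕0⊕1⊕1⊕0⊕0⊕0 = 0
s2 (pos 2,3,6,7,10,11,14,15): 0⊕0⊕1⊕1⊕0⊕0⊕0⊕0 = 0
s4 (pos 4,5,6,7,12,13,14,15): 0⊕0⊕1⊕1⊕0⊕0⊕0⊕0 = 0
s8 (pos 8,9,10,11,12,13,14,15): 1⊕1⊕0⊕0⊕0⊕0⊕0⊕0 = 0
Syndrome s8…s1 = 0000 → no error.
Read data bits from positions 3,5,6,7,9,10,11,12,13,14,15: 00111000000

00111000000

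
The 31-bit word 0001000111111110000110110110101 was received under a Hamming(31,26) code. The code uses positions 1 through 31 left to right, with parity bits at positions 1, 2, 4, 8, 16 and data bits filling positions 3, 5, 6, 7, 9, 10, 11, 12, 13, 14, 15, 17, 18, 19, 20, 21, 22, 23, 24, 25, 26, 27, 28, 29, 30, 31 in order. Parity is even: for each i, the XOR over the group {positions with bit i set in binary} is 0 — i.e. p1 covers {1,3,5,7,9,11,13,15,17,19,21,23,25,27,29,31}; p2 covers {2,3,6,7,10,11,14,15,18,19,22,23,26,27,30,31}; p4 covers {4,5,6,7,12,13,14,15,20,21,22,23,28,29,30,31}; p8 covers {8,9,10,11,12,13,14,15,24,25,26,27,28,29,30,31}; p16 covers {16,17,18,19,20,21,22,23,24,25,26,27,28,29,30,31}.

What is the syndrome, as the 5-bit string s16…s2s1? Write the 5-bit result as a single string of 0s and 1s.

s1 (pos 1,3,5,7,9,11,13,15,17,19,21,23,25,27,29,31): 0⊕0⊕0⊕0⊕1⊕1⊕1⊕1⊕0⊕0⊕1⊕1⊕0⊕1⊕1⊕1 = 1
s2 (pos 2,3,6,7,10,11,14,15,18,19,22,23,26,27,30,31): 0⊕0⊕0⊕0⊕1⊕1⊕1⊕1⊕0⊕0⊕0⊕1⊕1⊕1⊕0⊕1 = 0
s4 (pos 4,5,6,7,12,13,14,15,20,21,22,23,28,29,30,31): 1⊕0⊕0⊕0⊕1⊕1⊕1⊕1⊕1⊕1⊕0⊕1⊕0⊕1⊕0⊕1 = 0
s8 (pos 8,9,10,11,12,13,14,15,24,25,26,27,28,29,30,31): 1⊕1⊕1⊕1⊕1⊕1⊕1⊕1⊕1⊕0⊕1⊕1⊕0⊕1⊕0⊕1 = 1
s16 (pos 16,17,18,19,20,21,22,23,24,25,26,27,28,29,30,31): 0⊕0⊕0⊕0⊕1⊕1⊕0⊕1⊕1⊕0⊕1⊕1⊕0⊕1⊕0⊕1 = 0
Syndrome s16…s1 = 01001 → error at position 9.

01001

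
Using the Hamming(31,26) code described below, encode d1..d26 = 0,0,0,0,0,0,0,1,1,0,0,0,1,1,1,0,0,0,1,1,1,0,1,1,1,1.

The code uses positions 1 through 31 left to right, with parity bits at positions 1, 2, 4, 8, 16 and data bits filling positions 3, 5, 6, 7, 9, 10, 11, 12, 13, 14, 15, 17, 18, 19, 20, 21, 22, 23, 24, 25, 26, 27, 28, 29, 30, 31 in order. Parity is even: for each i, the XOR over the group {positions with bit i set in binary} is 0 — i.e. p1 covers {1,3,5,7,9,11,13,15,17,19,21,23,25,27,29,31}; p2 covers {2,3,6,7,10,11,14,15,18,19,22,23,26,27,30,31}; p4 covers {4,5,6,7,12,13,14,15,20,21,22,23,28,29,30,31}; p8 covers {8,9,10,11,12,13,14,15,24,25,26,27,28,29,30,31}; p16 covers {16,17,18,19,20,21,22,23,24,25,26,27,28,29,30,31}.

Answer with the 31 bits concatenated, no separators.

1101000100011000011100011101111

Place data at non-parity positions: p1 p2 0 p4 0 0 0 p8 0 0 0 1 1 0 0 p16 0 1 1 1 0 0 0 1 1 1 0 1 1 1 1
p1 (pos 1,3,5,7,9,11,13,15,17,19,21,23,25,27,29,31): XOR of data positions = 0⊕0⊕0⊕0⊕0⊕1⊕0⊕0⊕1⊕0⊕0⊕1⊕0⊕1⊕1 = 1
p2 (pos 2,3,6,7,10,11,14,15,18,19,22,23,26,27,30,31): XOR of data positions = 0⊕0⊕0⊕0⊕0⊕0⊕0⊕1⊕1⊕0⊕0⊕1⊕0⊕1⊕1 = 1
p4 (pos 4,5,6,7,12,13,14,15,20,21,22,23,28,29,30,31): XOR of data positions = 0⊕0⊕0⊕1⊕1⊕0⊕0⊕1⊕0⊕0⊕0⊕1⊕1⊕1⊕1 = 1
p8 (pos 8,9,10,11,12,13,14,15,24,25,26,27,28,29,30,31): XOR of data positions = 0⊕0⊕0⊕1⊕1⊕0⊕0⊕1⊕1⊕1⊕0⊕1⊕1⊕1⊕1 = 1
p16 (pos 16,17,18,19,20,21,22,23,24,25,26,27,28,29,30,31): XOR of data positions = 0⊕1⊕1⊕1⊕0⊕0⊕0⊕1⊕1⊕1⊕0⊕1⊕1⊕1⊕1 = 0
Codeword: 1101000100011000011100011101111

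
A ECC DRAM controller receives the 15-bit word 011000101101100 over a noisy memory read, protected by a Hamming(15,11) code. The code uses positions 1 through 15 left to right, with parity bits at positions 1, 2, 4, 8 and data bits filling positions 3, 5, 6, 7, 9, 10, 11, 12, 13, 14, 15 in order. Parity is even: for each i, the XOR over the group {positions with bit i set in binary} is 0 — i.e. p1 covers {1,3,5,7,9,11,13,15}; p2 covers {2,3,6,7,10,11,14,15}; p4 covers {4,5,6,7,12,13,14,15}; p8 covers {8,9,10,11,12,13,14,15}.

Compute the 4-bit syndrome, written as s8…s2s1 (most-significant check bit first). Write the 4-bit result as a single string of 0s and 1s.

0100

s1 (pos 1,3,5,7,9,11,13,15): 0⊕1⊕0⊕1⊕1⊕0⊕1⊕0 = 0
s2 (pos 2,3,6,7,10,11,14,15): 1⊕1⊕0⊕1⊕1⊕0⊕0⊕0 = 0
s4 (pos 4,5,6,7,12,13,14,15): 0⊕0⊕0⊕1⊕1⊕1⊕0⊕0 = 1
s8 (pos 8,9,10,11,12,13,14,15): 0⊕1⊕1⊕0⊕1⊕1⊕0⊕0 = 0
Syndrome s8…s1 = 0100 → error at position 4.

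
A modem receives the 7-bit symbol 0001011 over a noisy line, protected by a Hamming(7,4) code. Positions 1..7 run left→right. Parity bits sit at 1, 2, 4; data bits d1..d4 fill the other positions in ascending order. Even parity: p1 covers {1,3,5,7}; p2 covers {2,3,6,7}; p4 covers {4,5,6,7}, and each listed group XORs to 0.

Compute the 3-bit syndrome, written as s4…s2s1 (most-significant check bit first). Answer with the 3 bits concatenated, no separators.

s1 (pos 1,3,5,7): 0⊕0⊕0⊕1 = 1
s2 (pos 2,3,6,7): 0⊕0⊕1⊕1 = 0
s4 (pos 4,5,6,7): 1⊕0⊕1⊕1 = 1
Syndrome s4…s1 = 101 → error at position 5.

101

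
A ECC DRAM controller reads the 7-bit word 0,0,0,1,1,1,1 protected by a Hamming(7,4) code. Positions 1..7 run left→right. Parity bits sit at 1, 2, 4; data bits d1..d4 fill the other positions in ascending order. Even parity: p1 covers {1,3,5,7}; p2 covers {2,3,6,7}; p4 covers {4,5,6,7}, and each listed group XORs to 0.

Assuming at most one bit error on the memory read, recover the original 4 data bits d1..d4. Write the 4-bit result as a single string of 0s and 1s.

s1 (pos 1,3,5,7): 0⊕0⊕1⊕1 = 0
s2 (pos 2,3,6,7): 0⊕0⊕1⊕1 = 0
s4 (pos 4,5,6,7): 1⊕1⊕1⊕1 = 0
Syndrome s4…s1 = 000 → no error.
Read data bits from positions 3,5,6,7: 0111

0111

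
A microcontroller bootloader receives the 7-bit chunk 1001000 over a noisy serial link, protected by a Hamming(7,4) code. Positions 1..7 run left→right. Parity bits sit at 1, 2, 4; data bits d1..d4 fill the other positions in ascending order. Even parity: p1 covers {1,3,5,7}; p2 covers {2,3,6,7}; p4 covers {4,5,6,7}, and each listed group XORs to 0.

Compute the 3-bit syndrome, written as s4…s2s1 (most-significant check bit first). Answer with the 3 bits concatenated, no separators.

s1 (pos 1,3,5,7): 1⊕0⊕0⊕0 = 1
s2 (pos 2,3,6,7): 0⊕0⊕0⊕0 = 0
s4 (pos 4,5,6,7): 1⊕0⊕0⊕0 = 1
Syndrome s4…s1 = 101 → error at position 5.

101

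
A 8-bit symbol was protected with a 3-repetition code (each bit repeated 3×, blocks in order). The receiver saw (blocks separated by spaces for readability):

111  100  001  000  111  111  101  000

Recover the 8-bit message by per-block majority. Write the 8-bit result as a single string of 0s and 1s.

10001110

Block 1 (111): 3 ones → 1
Block 2 (100): 1 one → 0
Block 3 (001): 1 one → 0
Block 4 (000): 0 ones → 0
Block 5 (111): 3 ones → 1
Block 6 (111): 3 ones → 1
Block 7 (101): 2 ones → 1
Block 8 (000): 0 ones → 0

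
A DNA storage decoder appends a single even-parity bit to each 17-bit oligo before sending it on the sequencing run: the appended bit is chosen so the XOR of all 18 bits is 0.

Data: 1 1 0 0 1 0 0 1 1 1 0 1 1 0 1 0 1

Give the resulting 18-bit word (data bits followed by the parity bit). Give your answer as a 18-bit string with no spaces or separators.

110010011101101010

XOR of the 17 data bits: 1⊕1⊕0⊕0⊕1⊕0⊕0⊕1⊕1⊕1⊕0⊕1⊕1⊕0⊕1⊕0⊕1 = 0
Parity bit = 0 (so all 18 bits XOR to 0).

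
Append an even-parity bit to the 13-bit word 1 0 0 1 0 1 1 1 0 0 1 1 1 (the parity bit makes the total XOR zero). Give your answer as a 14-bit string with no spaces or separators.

10010111001110

XOR of the 13 data bits: 1⊕0⊕0⊕1⊕0⊕1⊕1⊕1⊕0⊕0⊕1⊕1⊕1 = 0
Parity bit = 0 (so all 14 bits XOR to 0).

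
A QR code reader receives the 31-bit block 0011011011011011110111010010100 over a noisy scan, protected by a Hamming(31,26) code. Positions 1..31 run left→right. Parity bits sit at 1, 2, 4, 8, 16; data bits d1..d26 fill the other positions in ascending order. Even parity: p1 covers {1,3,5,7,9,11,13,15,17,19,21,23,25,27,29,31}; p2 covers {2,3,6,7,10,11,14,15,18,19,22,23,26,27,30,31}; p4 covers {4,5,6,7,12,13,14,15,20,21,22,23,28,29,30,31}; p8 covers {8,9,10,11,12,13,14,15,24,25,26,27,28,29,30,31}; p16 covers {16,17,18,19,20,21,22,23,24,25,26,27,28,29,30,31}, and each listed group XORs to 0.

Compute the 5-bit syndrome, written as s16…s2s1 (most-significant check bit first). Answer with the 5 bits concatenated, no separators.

10001

s1 (pos 1,3,5,7,9,11,13,15,17,19,21,23,25,27,29,31): 0⊕1⊕0⊕1⊕1⊕0⊕1⊕1⊕1⊕0⊕1⊕0⊕0⊕1⊕1⊕0 = 1
s2 (pos 2,3,6,7,10,11,14,15,18,19,22,23,26,27,30,31): 0⊕1⊕1⊕1⊕1⊕0⊕0⊕1⊕1⊕0⊕1⊕0⊕0⊕1⊕0⊕0 = 0
s4 (pos 4,5,6,7,12,13,14,15,20,21,22,23,28,29,30,31): 1⊕0⊕1⊕1⊕1⊕1⊕0⊕1⊕1⊕1⊕1⊕0⊕0⊕1⊕0⊕0 = 0
s8 (pos 8,9,10,11,12,13,14,15,24,25,26,27,28,29,30,31): 0⊕1⊕1⊕0⊕1⊕1⊕0⊕1⊕1⊕0⊕0⊕1⊕0⊕1⊕0⊕0 = 0
s16 (pos 16,17,18,19,20,21,22,23,24,25,26,27,28,29,30,31): 1⊕1⊕1⊕0⊕1⊕1⊕1⊕0⊕1⊕0⊕0⊕1⊕0⊕1⊕0⊕0 = 1
Syndrome s16…s1 = 10001 → error at position 17.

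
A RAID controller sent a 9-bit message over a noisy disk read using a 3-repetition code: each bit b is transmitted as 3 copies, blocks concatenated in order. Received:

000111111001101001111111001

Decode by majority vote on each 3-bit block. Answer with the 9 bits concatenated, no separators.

011010110

Block 1 (000): 0 ones → 0
Block 2 (111): 3 ones → 1
Block 3 (111): 3 ones → 1
Block 4 (001): 1 one → 0
Block 5 (101): 2 ones → 1
Block 6 (001): 1 one → 0
Block 7 (111): 3 ones → 1
Block 8 (111): 3 ones → 1
Block 9 (001): 1 one → 0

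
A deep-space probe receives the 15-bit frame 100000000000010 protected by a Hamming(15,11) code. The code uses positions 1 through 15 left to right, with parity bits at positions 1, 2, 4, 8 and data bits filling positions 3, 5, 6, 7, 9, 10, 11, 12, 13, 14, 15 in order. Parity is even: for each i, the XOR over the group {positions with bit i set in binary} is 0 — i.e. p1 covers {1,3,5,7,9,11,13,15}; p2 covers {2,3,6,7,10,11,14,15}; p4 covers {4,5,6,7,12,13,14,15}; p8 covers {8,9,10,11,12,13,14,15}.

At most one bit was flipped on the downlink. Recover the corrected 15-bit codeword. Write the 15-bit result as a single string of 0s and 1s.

s1 (pos 1,3,5,7,9,11,13,15): 1⊕0⊕0⊕0⊕0⊕0⊕0⊕0 = 1
s2 (pos 2,3,6,7,10,11,14,15): 0⊕0⊕0⊕0⊕0⊕0⊕1⊕0 = 1
s4 (pos 4,5,6,7,12,13,14,15): 0⊕0⊕0⊕0⊕0⊕0⊕1⊕0 = 1
s8 (pos 8,9,10,11,12,13,14,15): 0⊕0⊕0⊕0⊕0⊕0⊕1⊕0 = 1
Syndrome s8…s1 = 1111 → error at position 15.
Flip position 15: 100000000000010 → 100000000000011

100000000000011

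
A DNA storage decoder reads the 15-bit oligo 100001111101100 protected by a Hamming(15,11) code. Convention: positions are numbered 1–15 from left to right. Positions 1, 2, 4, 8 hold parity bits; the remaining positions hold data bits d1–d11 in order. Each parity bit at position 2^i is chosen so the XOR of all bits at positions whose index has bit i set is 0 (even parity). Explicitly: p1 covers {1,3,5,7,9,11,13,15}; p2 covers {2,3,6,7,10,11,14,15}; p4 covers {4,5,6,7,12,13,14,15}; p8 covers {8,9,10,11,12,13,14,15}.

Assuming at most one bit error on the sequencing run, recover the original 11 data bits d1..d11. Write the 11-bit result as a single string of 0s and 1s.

s1 (pos 1,3,5,7,9,11,13,15): 1⊕0⊕0⊕1⊕1⊕0⊕1⊕0 = 0
s2 (pos 2,3,6,7,10,11,14,15): 0⊕0⊕1⊕1⊕1⊕0⊕0⊕0 = 1
s4 (pos 4,5,6,7,12,13,14,15): 0⊕0⊕1⊕1⊕1⊕1⊕0⊕0 = 0
s8 (pos 8,9,10,11,12,13,14,15): 1⊕1⊕1⊕0⊕1⊕1⊕0⊕0 = 1
Syndrome s8…s1 = 1010 → error at position 10.
Flip position 10: 100001111101100 → 100001111001100
Read data bits from positions 3,5,6,7,9,10,11,12,13,14,15: 00111001100

00111001100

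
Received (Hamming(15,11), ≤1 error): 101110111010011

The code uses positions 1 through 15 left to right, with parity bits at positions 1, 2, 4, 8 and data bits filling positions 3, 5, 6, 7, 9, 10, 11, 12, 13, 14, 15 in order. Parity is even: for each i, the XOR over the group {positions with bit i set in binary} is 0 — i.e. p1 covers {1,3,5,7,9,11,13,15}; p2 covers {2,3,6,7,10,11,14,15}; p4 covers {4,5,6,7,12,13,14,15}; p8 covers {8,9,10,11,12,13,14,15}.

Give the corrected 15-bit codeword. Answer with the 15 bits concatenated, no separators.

101110111010010

s1 (pos 1,3,5,7,9,11,13,15): 1⊕1⊕1⊕1⊕1⊕1⊕0⊕1 = 1
s2 (pos 2,3,6,7,10,11,14,15): 0⊕1⊕0⊕1⊕0⊕1⊕1⊕1 = 1
s4 (pos 4,5,6,7,12,13,14,15): 1⊕1⊕0⊕1⊕0⊕0⊕1⊕1 = 1
s8 (pos 8,9,10,11,12,13,14,15): 1⊕1⊕0⊕1⊕0⊕0⊕1⊕1 = 1
Syndrome s8…s1 = 1111 → error at position 15.
Flip position 15: 101110111010011 → 101110111010010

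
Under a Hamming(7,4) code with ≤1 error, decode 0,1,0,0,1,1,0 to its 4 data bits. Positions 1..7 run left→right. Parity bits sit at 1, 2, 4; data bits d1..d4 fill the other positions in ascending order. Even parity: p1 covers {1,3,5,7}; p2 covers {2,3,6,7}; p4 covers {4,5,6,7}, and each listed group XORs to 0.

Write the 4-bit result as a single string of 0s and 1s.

0110

s1 (pos 1,3,5,7): 0⊕0⊕1⊕0 = 1
s2 (pos 2,3,6,7): 1⊕0⊕1⊕0 = 0
s4 (pos 4,5,6,7): 0⊕1⊕1⊕0 = 0
Syndrome s4…s1 = 001 → error at position 1.
Flip position 1: 0100110 → 1100110
Read data bits from positions 3,5,6,7: 0110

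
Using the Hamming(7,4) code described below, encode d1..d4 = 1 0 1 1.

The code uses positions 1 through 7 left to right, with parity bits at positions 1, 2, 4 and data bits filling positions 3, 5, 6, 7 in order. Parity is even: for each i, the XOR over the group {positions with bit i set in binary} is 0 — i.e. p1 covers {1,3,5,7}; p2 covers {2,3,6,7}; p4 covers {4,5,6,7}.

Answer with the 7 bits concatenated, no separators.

0110011

Place data at non-parity positions: p1 p2 1 p4 0 1 1
p1 (pos 1,3,5,7): XOR of data positions = 1⊕0⊕1 = 0
p2 (pos 2,3,6,7): XOR of data positions = 1⊕1⊕1 = 1
p4 (pos 4,5,6,7): XOR of data positions = 0⊕1⊕1 = 0
Codeword: 0110011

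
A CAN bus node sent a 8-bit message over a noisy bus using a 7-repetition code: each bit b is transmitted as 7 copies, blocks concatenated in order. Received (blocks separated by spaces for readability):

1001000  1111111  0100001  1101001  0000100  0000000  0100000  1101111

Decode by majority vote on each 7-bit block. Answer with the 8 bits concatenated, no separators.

01010001

Block 1 (1001000): 2 ones → 0
Block 2 (1111111): 7 ones → 1
Block 3 (0100001): 2 ones → 0
Block 4 (1101001): 4 ones → 1
Block 5 (0000100): 1 one → 0
Block 6 (0000000): 0 ones → 0
Block 7 (0100000): 1 one → 0
Block 8 (1101111): 6 ones → 1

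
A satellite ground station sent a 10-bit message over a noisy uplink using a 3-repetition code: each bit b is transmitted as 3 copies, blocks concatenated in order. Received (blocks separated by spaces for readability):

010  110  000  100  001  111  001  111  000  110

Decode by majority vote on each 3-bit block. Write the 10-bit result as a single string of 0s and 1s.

Block 1 (010): 1 one → 0
Block 2 (110): 2 ones → 1
Block 3 (000): 0 ones → 0
Block 4 (100): 1 one → 0
Block 5 (001): 1 one → 0
Block 6 (111): 3 ones → 1
Block 7 (001): 1 one → 0
Block 8 (111): 3 ones → 1
Block 9 (000): 0 ones → 0
Block 10 (110): 2 ones → 1

0100010101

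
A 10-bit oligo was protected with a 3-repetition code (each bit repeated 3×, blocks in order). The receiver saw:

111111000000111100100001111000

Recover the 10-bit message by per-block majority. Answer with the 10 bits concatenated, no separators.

1100100010

Block 1 (111): 3 ones → 1
Block 2 (111): 3 ones → 1
Block 3 (000): 0 ones → 0
Block 4 (000): 0 ones → 0
Block 5 (111): 3 ones → 1
Block 6 (100): 1 one → 0
Block 7 (100): 1 one → 0
Block 8 (001): 1 one → 0
Block 9 (111): 3 ones → 1
Block 10 (000): 0 ones → 0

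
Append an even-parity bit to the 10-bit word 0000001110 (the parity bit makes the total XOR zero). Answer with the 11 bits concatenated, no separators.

XOR of the 10 data bits: 0⊕0⊕0⊕0⊕0⊕0⊕1⊕1⊕1⊕0 = 1
Parity bit = 1 (so all 11 bits XOR to 0).

00000011101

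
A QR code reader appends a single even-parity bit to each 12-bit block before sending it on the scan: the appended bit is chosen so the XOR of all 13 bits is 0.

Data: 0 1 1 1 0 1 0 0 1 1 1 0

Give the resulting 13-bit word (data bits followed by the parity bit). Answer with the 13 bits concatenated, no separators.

XOR of the 12 data bits: 0⊕1⊕1⊕1⊕0⊕1⊕0⊕0⊕1⊕1⊕1⊕0 = 1
Parity bit = 1 (so all 13 bits XOR to 0).

0111010011101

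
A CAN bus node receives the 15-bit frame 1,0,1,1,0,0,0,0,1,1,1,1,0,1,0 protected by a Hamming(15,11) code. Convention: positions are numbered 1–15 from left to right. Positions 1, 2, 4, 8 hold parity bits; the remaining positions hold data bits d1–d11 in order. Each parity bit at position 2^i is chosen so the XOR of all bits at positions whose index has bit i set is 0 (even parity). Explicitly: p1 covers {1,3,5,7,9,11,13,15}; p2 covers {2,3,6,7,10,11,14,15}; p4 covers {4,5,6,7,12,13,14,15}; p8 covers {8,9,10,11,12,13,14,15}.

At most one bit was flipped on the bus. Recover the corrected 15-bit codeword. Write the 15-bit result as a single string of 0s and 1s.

101100001110010

s1 (pos 1,3,5,7,9,11,13,15): 1⊕1⊕0⊕0⊕1⊕1⊕0⊕0 = 0
s2 (pos 2,3,6,7,10,11,14,15): 0⊕1⊕0⊕0⊕1⊕1⊕1⊕0 = 0
s4 (pos 4,5,6,7,12,13,14,15): 1⊕0⊕0⊕0⊕1⊕0⊕1⊕0 = 1
s8 (pos 8,9,10,11,12,13,14,15): 0⊕1⊕1⊕1⊕1⊕0⊕1⊕0 = 1
Syndrome s8…s1 = 1100 → error at position 12.
Flip position 12: 101100001111010 → 101100001110010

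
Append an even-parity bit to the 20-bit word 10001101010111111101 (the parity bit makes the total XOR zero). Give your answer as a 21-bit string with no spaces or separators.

XOR of the 20 data bits: 1⊕0⊕0⊕0⊕1⊕1⊕0⊕1⊕0⊕1⊕0⊕1⊕1⊕1⊕1⊕1⊕1⊕1⊕0⊕1 = 1
Parity bit = 1 (so all 21 bits XOR to 0).

100011010101111111011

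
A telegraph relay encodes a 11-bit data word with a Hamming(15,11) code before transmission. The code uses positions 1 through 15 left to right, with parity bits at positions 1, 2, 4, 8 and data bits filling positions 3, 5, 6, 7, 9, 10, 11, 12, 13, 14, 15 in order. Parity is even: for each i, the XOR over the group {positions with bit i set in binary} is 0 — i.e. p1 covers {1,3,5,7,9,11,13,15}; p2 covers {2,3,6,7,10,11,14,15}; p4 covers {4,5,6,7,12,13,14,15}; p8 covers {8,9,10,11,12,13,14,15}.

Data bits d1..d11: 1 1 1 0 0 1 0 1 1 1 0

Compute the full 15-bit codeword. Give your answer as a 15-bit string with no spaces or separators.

Place data at non-parity positions: p1 p2 1 p4 1 1 0 p8 0 1 0 1 1 1 0
p1 (pos 1,3,5,7,9,11,13,15): XOR of data positions = 1⊕1⊕0⊕0⊕0⊕1⊕0 = 1
p2 (pos 2,3,6,7,10,11,14,15): XOR of data positions = 1⊕1⊕0⊕1⊕0⊕1⊕0 = 0
p4 (pos 4,5,6,7,12,13,14,15): XOR of data positions = 1⊕1⊕0⊕1⊕1⊕1⊕0 = 1
p8 (pos 8,9,10,11,12,13,14,15): XOR of data positions = 0⊕1⊕0⊕1⊕1⊕1⊕0 = 0
Codeword: 101111000101110

101111000101110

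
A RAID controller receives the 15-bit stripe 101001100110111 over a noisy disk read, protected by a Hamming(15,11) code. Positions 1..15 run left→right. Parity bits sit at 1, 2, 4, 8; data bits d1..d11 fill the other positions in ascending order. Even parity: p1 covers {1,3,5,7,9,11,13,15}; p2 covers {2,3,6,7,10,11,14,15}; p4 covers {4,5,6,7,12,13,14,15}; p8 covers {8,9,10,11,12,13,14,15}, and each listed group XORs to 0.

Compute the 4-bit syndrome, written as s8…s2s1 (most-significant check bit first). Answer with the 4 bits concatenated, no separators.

s1 (pos 1,3,5,7,9,11,13,15): 1⊕1⊕0⊕1⊕0⊕1⊕1⊕1 = 0
s2 (pos 2,3,6,7,10,11,14,15): 0⊕1⊕1⊕1⊕1⊕1⊕1⊕1 = 1
s4 (pos 4,5,6,7,12,13,14,15): 0⊕0⊕1⊕1⊕0⊕1⊕1⊕1 = 1
s8 (pos 8,9,10,11,12,13,14,15): 0⊕0⊕1⊕1⊕0⊕1⊕1⊕1 = 1
Syndrome s8…s1 = 1110 → error at position 14.

1110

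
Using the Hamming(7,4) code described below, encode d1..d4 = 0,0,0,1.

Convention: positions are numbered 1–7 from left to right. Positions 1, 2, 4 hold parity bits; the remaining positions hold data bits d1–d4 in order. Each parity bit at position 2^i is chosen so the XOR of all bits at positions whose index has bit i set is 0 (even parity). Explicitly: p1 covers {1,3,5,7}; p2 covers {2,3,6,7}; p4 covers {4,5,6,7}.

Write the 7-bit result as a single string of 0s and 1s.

1101001

Place data at non-parity positions: p1 p2 0 p4 0 0 1
p1 (pos 1,3,5,7): XOR of data positions = 0⊕0⊕1 = 1
p2 (pos 2,3,6,7): XOR of data positions = 0⊕0⊕1 = 1
p4 (pos 4,5,6,7): XOR of data positions = 0⊕0⊕1 = 1
Codeword: 1101001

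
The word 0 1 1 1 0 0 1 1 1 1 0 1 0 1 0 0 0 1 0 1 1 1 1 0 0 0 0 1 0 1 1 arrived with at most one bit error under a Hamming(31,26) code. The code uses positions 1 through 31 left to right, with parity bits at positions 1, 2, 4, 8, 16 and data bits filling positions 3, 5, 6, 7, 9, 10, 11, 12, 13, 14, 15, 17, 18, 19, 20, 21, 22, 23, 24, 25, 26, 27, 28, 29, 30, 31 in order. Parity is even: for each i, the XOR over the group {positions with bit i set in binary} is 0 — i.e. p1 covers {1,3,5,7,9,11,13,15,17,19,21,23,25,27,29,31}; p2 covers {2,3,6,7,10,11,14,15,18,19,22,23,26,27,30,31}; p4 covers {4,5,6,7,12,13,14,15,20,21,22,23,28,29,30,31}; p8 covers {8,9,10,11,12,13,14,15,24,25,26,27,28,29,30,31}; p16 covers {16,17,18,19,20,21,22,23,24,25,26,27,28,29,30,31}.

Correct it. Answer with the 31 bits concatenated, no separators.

0110001111010100010111100001011

s1 (pos 1,3,5,7,9,11,13,15,17,19,21,23,25,27,29,31): 0⊕1⊕0⊕1⊕1⊕0⊕0⊕0⊕0⊕0⊕1⊕1⊕0⊕0⊕0⊕1 = 0
s2 (pos 2,3,6,7,10,11,14,15,18,19,22,23,26,27,30,31): 1⊕1⊕0⊕1⊕1⊕0⊕1⊕0⊕1⊕0⊕1⊕1⊕0⊕0⊕1⊕1 = 0
s4 (pos 4,5,6,7,12,13,14,15,20,21,22,23,28,29,30,31): 1⊕0⊕0⊕1⊕1⊕0⊕1⊕0⊕1⊕1⊕1⊕1⊕1⊕0⊕1⊕1 = 1
s8 (pos 8,9,10,11,12,13,14,15,24,25,26,27,28,29,30,31): 1⊕1⊕1⊕0⊕1⊕0⊕1⊕0⊕0⊕0⊕0⊕0⊕1⊕0⊕1⊕1 = 0
s16 (pos 16,17,18,19,20,21,22,23,24,25,26,27,28,29,30,31): 0⊕0⊕1⊕0⊕1⊕1⊕1⊕1⊕0⊕0⊕0⊕0⊕1⊕0⊕1⊕1 = 0
Syndrome s16…s1 = 00100 → error at position 4.
Flip position 4: 0111001111010100010111100001011 → 0110001111010100010111100001011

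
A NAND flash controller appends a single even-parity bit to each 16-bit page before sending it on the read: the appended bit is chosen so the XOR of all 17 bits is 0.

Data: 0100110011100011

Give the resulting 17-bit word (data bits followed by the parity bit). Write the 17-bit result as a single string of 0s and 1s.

XOR of the 16 data bits: 0⊕1⊕0⊕0⊕1⊕1⊕0⊕0⊕1⊕1⊕1⊕0⊕0⊕0⊕1⊕1 = 0
Parity bit = 0 (so all 17 bits XOR to 0).

01001100111000110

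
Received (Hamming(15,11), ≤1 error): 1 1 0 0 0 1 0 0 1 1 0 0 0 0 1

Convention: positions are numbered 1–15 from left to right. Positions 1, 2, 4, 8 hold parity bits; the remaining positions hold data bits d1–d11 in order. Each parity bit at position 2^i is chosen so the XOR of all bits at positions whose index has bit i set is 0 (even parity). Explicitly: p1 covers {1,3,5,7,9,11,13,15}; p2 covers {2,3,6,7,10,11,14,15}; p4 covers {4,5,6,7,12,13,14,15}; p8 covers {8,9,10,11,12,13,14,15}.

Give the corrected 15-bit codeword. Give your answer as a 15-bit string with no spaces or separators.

s1 (pos 1,3,5,7,9,11,13,15): 1⊕0⊕0⊕0⊕1⊕0⊕0⊕1 = 1
s2 (pos 2,3,6,7,10,11,14,15): 1⊕0⊕1⊕0⊕1⊕0⊕0⊕1 = 0
s4 (pos 4,5,6,7,12,13,14,15): 0⊕0⊕1⊕0⊕0⊕0⊕0⊕1 = 0
s8 (pos 8,9,10,11,12,13,14,15): 0⊕1⊕1⊕0⊕0⊕0⊕0⊕1 = 1
Syndrome s8…s1 = 1001 → error at position 9.
Flip position 9: 110001001100001 → 110001000100001

110001000100001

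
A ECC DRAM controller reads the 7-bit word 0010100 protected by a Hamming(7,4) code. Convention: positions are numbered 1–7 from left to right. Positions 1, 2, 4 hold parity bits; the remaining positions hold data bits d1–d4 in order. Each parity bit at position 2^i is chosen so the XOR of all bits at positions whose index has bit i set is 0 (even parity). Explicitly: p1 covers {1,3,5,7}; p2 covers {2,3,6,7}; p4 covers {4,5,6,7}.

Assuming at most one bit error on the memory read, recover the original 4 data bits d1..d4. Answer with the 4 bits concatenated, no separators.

1110

s1 (pos 1,3,5,7): 0⊕1⊕1⊕0 = 0
s2 (pos 2,3,6,7): 0⊕1⊕0⊕0 = 1
s4 (pos 4,5,6,7): 0⊕1⊕0⊕0 = 1
Syndrome s4…s1 = 110 → error at position 6.
Flip position 6: 0010100 → 0010110
Read data bits from positions 3,5,6,7: 1110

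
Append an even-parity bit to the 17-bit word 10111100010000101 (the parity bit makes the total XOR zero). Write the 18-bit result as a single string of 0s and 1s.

101111000100001010

XOR of the 17 data bits: 1⊕0⊕1⊕1⊕1⊕1⊕0⊕0⊕0⊕1⊕0⊕0⊕0⊕0⊕1⊕0⊕1 = 0
Parity bit = 0 (so all 18 bits XOR to 0).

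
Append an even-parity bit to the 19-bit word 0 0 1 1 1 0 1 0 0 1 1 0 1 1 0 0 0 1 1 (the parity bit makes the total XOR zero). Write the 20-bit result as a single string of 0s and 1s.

00111010011011000110

XOR of the 19 data bits: 0⊕0⊕1⊕1⊕1⊕0⊕1⊕0⊕0⊕1⊕1⊕0⊕1⊕1⊕0⊕0⊕0⊕1⊕1 = 0
Parity bit = 0 (so all 20 bits XOR to 0).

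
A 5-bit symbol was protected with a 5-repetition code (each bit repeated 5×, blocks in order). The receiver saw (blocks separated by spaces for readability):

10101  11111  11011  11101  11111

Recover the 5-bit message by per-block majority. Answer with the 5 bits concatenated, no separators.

Block 1 (10101): 3 ones → 1
Block 2 (11111): 5 ones → 1
Block 3 (11011): 4 ones → 1
Block 4 (11101): 4 ones → 1
Block 5 (11111): 5 ones → 1

11111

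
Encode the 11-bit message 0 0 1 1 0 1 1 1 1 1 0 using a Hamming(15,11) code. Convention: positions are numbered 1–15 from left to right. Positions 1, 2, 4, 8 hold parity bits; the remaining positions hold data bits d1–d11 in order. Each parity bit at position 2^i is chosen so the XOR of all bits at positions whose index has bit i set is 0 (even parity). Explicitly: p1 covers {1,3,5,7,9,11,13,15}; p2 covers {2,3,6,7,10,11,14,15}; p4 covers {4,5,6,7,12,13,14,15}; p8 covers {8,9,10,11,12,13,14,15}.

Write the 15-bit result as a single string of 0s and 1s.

110101110111110

Place data at non-parity positions: p1 p2 0 p4 0 1 1 p8 0 1 1 1 1 1 0
p1 (pos 1,3,5,7,9,11,13,15): XOR of data positions = 0⊕0⊕1⊕0⊕1⊕1⊕0 = 1
p2 (pos 2,3,6,7,10,11,14,15): XOR of data positions = 0⊕1⊕1⊕1⊕1⊕1⊕0 = 1
p4 (pos 4,5,6,7,12,13,14,15): XOR of data positions = 0⊕1⊕1⊕1⊕1⊕1⊕0 = 1
p8 (pos 8,9,10,11,12,13,14,15): XOR of data positions = 0⊕1⊕1⊕1⊕1⊕1⊕0 = 1
Codeword: 110101110111110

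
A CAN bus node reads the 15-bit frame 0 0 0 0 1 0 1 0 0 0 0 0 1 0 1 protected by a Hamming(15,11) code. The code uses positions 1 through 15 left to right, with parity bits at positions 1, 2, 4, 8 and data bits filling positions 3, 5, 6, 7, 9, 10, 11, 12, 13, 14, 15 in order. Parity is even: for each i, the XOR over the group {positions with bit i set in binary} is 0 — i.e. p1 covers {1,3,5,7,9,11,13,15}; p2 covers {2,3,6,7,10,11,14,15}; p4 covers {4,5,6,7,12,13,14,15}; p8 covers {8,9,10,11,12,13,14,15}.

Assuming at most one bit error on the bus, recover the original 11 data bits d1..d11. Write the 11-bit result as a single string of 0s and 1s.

s1 (pos 1,3,5,7,9,11,13,15): 0⊕0⊕1⊕1⊕0⊕0⊕1⊕1 = 0
s2 (pos 2,3,6,7,10,11,14,15): 0⊕0⊕0⊕1⊕0⊕0⊕0⊕1 = 0
s4 (pos 4,5,6,7,12,13,14,15): 0⊕1⊕0⊕1⊕0⊕1⊕0⊕1 = 0
s8 (pos 8,9,10,11,12,13,14,15): 0⊕0⊕0⊕0⊕0⊕1⊕0⊕1 = 0
Syndrome s8…s1 = 0000 → no error.
Read data bits from positions 3,5,6,7,9,10,11,12,13,14,15: 01010000101

01010000101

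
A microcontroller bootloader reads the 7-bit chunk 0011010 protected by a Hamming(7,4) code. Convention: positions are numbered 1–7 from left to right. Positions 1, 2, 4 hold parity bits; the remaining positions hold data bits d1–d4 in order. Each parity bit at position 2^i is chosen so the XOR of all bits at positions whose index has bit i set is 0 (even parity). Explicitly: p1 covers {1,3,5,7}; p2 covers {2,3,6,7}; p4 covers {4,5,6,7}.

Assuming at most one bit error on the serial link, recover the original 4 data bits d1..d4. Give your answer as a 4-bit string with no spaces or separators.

s1 (pos 1,3,5,7): 0⊕1⊕0⊕0 = 1
s2 (pos 2,3,6,7): 0⊕1⊕1⊕0 = 0
s4 (pos 4,5,6,7): 1⊕0⊕1⊕0 = 0
Syndrome s4…s1 = 001 → error at position 1.
Flip position 1: 0011010 → 1011010
Read data bits from positions 3,5,6,7: 1010

1010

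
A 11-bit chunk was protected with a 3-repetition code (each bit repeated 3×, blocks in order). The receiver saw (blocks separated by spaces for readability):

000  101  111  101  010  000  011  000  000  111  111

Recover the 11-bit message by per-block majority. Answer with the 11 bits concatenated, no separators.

01110010011

Block 1 (000): 0 ones → 0
Block 2 (101): 2 ones → 1
Block 3 (111): 3 ones → 1
Block 4 (101): 2 ones → 1
Block 5 (010): 1 one → 0
Block 6 (000): 0 ones → 0
Block 7 (011): 2 ones → 1
Block 8 (000): 0 ones → 0
Block 9 (000): 0 ones → 0
Block 10 (111): 3 ones → 1
Block 11 (111): 3 ones → 1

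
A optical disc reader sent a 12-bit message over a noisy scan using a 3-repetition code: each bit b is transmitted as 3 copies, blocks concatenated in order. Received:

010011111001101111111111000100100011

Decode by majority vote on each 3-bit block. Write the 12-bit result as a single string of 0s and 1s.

Block 1 (010): 1 one → 0
Block 2 (011): 2 ones → 1
Block 3 (111): 3 ones → 1
Block 4 (001): 1 one → 0
Block 5 (101): 2 ones → 1
Block 6 (111): 3 ones → 1
Block 7 (111): 3 ones → 1
Block 8 (111): 3 ones → 1
Block 9 (000): 0 ones → 0
Block 10 (100): 1 one → 0
Block 11 (100): 1 one → 0
Block 12 (011): 2 ones → 1

011011110001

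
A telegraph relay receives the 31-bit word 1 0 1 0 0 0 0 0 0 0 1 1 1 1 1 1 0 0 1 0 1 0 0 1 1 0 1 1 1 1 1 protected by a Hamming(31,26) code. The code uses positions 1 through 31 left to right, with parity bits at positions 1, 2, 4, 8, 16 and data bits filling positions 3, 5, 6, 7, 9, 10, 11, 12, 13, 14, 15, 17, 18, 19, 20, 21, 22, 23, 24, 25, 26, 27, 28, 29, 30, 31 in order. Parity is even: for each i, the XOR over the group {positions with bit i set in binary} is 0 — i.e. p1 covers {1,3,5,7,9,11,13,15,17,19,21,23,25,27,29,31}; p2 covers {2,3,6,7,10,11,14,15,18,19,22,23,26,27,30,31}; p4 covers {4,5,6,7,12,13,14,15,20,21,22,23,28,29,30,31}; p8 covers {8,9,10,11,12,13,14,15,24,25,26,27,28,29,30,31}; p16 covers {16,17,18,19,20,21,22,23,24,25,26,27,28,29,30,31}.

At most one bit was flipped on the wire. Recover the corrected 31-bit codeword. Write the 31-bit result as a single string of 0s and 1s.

s1 (pos 1,3,5,7,9,11,13,15,17,19,21,23,25,27,29,31): 1⊕1⊕0⊕0⊕0⊕1⊕1⊕1⊕0⊕1⊕1⊕0⊕1⊕1⊕1⊕1 = 1
s2 (pos 2,3,6,7,10,11,14,15,18,19,22,23,26,27,30,31): 0⊕1⊕0⊕0⊕0⊕1⊕1⊕1⊕0⊕1⊕0⊕0⊕0⊕1⊕1⊕1 = 0
s4 (pos 4,5,6,7,12,13,14,15,20,21,22,23,28,29,30,31): 0⊕0⊕0⊕0⊕1⊕1⊕1⊕1⊕0⊕1⊕0⊕0⊕1⊕1⊕1⊕1 = 1
s8 (pos 8,9,10,11,12,13,14,15,24,25,26,27,28,29,30,31): 0⊕0⊕0⊕1⊕1⊕1⊕1⊕1⊕1⊕1⊕0⊕1⊕1⊕1⊕1⊕1 = 0
s16 (pos 16,17,18,19,20,21,22,23,24,25,26,27,28,29,30,31): 1⊕0⊕0⊕1⊕0⊕1⊕0⊕0⊕1⊕1⊕0⊕1⊕1⊕1⊕1⊕1 = 0
Syndrome s16…s1 = 00101 → error at position 5.
Flip position 5: 1010000000111111001010011011111 → 1010100000111111001010011011111

1010100000111111001010011011111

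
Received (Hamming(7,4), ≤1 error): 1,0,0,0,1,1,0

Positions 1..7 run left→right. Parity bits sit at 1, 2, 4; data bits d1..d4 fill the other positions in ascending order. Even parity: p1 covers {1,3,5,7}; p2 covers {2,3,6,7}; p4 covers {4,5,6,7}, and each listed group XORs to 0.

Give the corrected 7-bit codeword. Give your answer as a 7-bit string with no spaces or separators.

1100110

s1 (pos 1,3,5,7): 1⊕0⊕1⊕0 = 0
s2 (pos 2,3,6,7): 0⊕0⊕1⊕0 = 1
s4 (pos 4,5,6,7): 0⊕1⊕1⊕0 = 0
Syndrome s4…s1 = 010 → error at position 2.
Flip position 2: 1000110 → 1100110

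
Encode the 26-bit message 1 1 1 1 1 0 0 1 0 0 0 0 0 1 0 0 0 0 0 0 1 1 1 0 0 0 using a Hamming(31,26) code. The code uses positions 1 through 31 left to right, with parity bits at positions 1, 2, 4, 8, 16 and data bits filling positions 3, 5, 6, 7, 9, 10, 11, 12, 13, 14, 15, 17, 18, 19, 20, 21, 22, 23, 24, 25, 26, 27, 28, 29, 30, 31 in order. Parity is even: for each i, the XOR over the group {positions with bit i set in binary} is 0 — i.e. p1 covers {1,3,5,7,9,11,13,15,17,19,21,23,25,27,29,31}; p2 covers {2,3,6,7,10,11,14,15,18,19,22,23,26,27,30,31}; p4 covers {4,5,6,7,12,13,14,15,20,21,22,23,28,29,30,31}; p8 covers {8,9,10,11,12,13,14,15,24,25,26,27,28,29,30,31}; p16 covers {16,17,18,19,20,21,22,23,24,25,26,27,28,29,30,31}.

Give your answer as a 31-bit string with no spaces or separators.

0011111110010000001000000111000

Place data at non-parity positions: p1 p2 1 p4 1 1 1 p8 1 0 0 1 0 0 0 p16 0 0 1 0 0 0 0 0 0 1 1 1 0 0 0
p1 (pos 1,3,5,7,9,11,13,15,17,19,21,23,25,27,29,31): XOR of data positions = 1⊕1⊕1⊕1⊕0⊕0⊕0⊕0⊕1⊕0⊕0⊕0⊕1⊕0⊕0 = 0
p2 (pos 2,3,6,7,10,11,14,15,18,19,22,23,26,27,30,31): XOR of data positions = 1⊕1⊕1⊕0⊕0⊕0⊕0⊕0⊕1⊕0⊕0⊕1⊕1⊕0⊕0 = 0
p4 (pos 4,5,6,7,12,13,14,15,20,21,22,23,28,29,30,31): XOR of data positions = 1⊕1⊕1⊕1⊕0⊕0⊕0⊕0⊕0⊕0⊕0⊕1⊕0⊕0⊕0 = 1
p8 (pos 8,9,10,11,12,13,14,15,24,25,26,27,28,29,30,31): XOR of data positions = 1⊕0⊕0⊕1⊕0⊕0⊕0⊕0⊕0⊕1⊕1⊕1⊕0⊕0⊕0 = 1
p16 (pos 16,17,18,19,20,21,22,23,24,25,26,27,28,29,30,31): XOR of data positions = 0⊕0⊕1⊕0⊕0⊕0⊕0⊕0⊕0⊕1⊕1⊕1⊕0⊕0⊕0 = 0
Codeword: 0011111110010000001000000111000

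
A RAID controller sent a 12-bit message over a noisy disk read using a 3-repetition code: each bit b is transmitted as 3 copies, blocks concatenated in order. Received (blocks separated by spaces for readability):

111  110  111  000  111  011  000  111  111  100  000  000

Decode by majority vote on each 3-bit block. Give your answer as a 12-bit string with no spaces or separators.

Block 1 (111): 3 ones → 1
Block 2 (110): 2 ones → 1
Block 3 (111): 3 ones → 1
Block 4 (000): 0 ones → 0
Block 5 (111): 3 ones → 1
Block 6 (011): 2 ones → 1
Block 7 (000): 0 ones → 0
Block 8 (111): 3 ones → 1
Block 9 (111): 3 ones → 1
Block 10 (100): 1 one → 0
Block 11 (000): 0 ones → 0
Block 12 (000): 0 ones → 0

111011011000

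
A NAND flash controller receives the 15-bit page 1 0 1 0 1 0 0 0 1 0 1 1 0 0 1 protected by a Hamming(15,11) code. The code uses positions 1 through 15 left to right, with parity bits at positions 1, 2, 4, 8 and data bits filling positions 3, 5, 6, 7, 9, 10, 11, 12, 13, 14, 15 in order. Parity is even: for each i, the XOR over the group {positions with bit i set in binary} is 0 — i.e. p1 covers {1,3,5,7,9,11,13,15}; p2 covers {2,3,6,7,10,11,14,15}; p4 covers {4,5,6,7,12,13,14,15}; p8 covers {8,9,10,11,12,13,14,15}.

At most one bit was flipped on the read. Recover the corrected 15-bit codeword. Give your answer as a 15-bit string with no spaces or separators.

s1 (pos 1,3,5,7,9,11,13,15): 1⊕1⊕1⊕0⊕1⊕1⊕0⊕1 = 0
s2 (pos 2,3,6,7,10,11,14,15): 0⊕1⊕0⊕0⊕0⊕1⊕0⊕1 = 1
s4 (pos 4,5,6,7,12,13,14,15): 0⊕1⊕0⊕0⊕1⊕0⊕0⊕1 = 1
s8 (pos 8,9,10,11,12,13,14,15): 0⊕1⊕0⊕1⊕1⊕0⊕0⊕1 = 0
Syndrome s8…s1 = 0110 → error at position 6.
Flip position 6: 101010001011001 → 101011001011001

101011001011001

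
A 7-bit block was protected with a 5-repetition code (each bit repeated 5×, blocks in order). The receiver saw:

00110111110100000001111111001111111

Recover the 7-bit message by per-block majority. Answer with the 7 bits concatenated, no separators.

0100111

Block 1 (00110): 2 ones → 0
Block 2 (11111): 5 ones → 1
Block 3 (01000): 1 one → 0
Block 4 (00001): 1 one → 0
Block 5 (11111): 5 ones → 1
Block 6 (10011): 3 ones → 1
Block 7 (11111): 5 ones → 1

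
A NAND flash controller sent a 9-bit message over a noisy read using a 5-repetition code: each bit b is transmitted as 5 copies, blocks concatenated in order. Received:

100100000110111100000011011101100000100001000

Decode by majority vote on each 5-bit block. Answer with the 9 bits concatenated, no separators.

Block 1 (10010): 2 ones → 0
Block 2 (00001): 1 one → 0
Block 3 (10111): 4 ones → 1
Block 4 (10000): 1 one → 0
Block 5 (00110): 2 ones → 0
Block 6 (11101): 4 ones → 1
Block 7 (10000): 1 one → 0
Block 8 (01000): 1 one → 0
Block 9 (01000): 1 one → 0

001001000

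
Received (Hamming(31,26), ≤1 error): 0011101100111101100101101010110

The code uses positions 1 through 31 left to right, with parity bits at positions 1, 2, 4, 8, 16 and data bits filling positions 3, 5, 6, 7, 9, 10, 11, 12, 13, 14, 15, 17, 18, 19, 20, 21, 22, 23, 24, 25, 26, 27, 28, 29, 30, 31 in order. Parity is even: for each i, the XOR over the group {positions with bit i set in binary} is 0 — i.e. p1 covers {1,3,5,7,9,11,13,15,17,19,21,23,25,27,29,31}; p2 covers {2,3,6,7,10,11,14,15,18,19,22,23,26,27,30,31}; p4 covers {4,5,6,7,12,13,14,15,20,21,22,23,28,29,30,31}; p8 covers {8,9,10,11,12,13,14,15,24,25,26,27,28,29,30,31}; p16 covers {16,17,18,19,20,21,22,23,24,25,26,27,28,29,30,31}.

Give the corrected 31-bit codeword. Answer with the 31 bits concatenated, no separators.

0011101100111101100101101011110

s1 (pos 1,3,5,7,9,11,13,15,17,19,21,23,25,27,29,31): 0⊕1⊕1⊕1⊕0⊕1⊕1⊕0⊕1⊕0⊕0⊕1⊕1⊕1⊕1⊕0 = 0
s2 (pos 2,3,6,7,10,11,14,15,18,19,22,23,26,27,30,31): 0⊕1⊕0⊕1⊕0⊕1⊕1⊕0⊕0⊕0⊕1⊕1⊕0⊕1⊕1⊕0 = 0
s4 (pos 4,5,6,7,12,13,14,15,20,21,22,23,28,29,30,31): 1⊕1⊕0⊕1⊕1⊕1⊕1⊕0⊕1⊕0⊕1⊕1⊕0⊕1⊕1⊕0 = 1
s8 (pos 8,9,10,11,12,13,14,15,24,25,26,27,28,29,30,31): 1⊕0⊕0⊕1⊕1⊕1⊕1⊕0⊕0⊕1⊕0⊕1⊕0⊕1⊕1⊕0 = 1
s16 (pos 16,17,18,19,20,21,22,23,24,25,26,27,28,29,30,31): 1⊕1⊕0⊕0⊕1⊕0⊕1⊕1⊕0⊕1⊕0⊕1⊕0⊕1⊕1⊕0 = 1
Syndrome s16…s1 = 11100 → error at position 28.
Flip position 28: 0011101100111101100101101010110 → 0011101100111101100101101011110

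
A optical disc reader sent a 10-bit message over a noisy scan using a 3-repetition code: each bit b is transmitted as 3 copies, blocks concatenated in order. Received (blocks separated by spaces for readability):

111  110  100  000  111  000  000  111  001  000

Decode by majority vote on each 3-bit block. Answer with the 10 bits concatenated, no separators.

1100100100

Block 1 (111): 3 ones → 1
Block 2 (110): 2 ones → 1
Block 3 (100): 1 one → 0
Block 4 (000): 0 ones → 0
Block 5 (111): 3 ones → 1
Block 6 (000): 0 ones → 0
Block 7 (000): 0 ones → 0
Block 8 (111): 3 ones → 1
Block 9 (001): 1 one → 0
Block 10 (000): 0 ones → 0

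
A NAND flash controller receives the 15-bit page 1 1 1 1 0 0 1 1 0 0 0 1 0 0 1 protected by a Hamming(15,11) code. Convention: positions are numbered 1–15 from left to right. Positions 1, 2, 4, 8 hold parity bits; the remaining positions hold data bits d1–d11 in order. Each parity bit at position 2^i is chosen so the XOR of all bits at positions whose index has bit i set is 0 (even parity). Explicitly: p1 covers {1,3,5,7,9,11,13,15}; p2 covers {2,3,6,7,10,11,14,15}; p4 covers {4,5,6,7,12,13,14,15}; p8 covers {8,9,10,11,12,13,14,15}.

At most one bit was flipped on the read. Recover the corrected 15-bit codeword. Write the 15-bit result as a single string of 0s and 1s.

s1 (pos 1,3,5,7,9,11,13,15): 1⊕1⊕0⊕1⊕0⊕0⊕0⊕1 = 0
s2 (pos 2,3,6,7,10,11,14,15): 1⊕1⊕0⊕1⊕0⊕0⊕0⊕1 = 0
s4 (pos 4,5,6,7,12,13,14,15): 1⊕0⊕0⊕1⊕1⊕0⊕0⊕1 = 0
s8 (pos 8,9,10,11,12,13,14,15): 1⊕0⊕0⊕0⊕1⊕0⊕0⊕1 = 1
Syndrome s8…s1 = 1000 → error at position 8.
Flip position 8: 111100110001001 → 111100100001001

111100100001001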